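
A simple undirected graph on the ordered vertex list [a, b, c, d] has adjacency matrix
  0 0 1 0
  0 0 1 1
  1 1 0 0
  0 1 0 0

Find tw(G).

A width-1 tree decomposition is:
Bags: B1 = {a, c}  B2 = {b, c}  B3 = {b, d}
Tree: B1–B2, B2–B3
Every bag has size at most 2, so the width is 2 − 1 = 1 and tw(G) ≤ 1. Any graph with an edge has treewidth ≥ 1, and G has the edge a–c. Hence tw(G) = 1 exactly.

1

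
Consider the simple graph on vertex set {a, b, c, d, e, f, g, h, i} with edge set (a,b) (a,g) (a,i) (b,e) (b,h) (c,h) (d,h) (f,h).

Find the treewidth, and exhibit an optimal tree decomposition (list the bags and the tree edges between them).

The largest bag has 2 vertices, giving width 1; this decomposition certifies tw(G) ≤ 1. Any graph with an edge has treewidth ≥ 1, and G has the edge b–h. The upper and lower bounds meet at 1, so that is the treewidth.

Treewidth 1.
Bags: B1 = {b, h}  B2 = {b, e}  B3 = {f, h}  B4 = {d, h}  B5 = {c, h}  B6 = {a, b}  B7 = {a, g}  B8 = {a, i}
Tree: B1–B2, B1–B3, B1–B4, B1–B5, B2–B6, B6–B7, B6–B8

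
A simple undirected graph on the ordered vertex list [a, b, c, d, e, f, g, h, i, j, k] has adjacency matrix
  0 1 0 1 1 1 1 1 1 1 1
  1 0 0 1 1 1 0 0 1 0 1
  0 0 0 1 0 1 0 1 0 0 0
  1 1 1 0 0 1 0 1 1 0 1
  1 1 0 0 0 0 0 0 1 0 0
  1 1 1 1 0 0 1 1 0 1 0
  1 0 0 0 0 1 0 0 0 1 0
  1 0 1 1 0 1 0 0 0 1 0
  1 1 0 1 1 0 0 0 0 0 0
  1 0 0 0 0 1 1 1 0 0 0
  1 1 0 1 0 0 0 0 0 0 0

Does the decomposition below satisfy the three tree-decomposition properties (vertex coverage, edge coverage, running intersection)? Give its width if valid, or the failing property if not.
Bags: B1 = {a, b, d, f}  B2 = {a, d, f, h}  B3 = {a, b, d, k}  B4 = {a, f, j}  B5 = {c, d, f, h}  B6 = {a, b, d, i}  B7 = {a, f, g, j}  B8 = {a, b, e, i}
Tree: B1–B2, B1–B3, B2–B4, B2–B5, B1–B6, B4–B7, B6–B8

A tree decomposition must satisfy three properties: every vertex lies in some bag; for every edge, both endpoints lie together in some bag; and for every vertex, the bags containing it form a connected subtree. Here edge (h,j) lies in no bag, so the decomposition is invalid.

No — edge (h,j) lies in no bag.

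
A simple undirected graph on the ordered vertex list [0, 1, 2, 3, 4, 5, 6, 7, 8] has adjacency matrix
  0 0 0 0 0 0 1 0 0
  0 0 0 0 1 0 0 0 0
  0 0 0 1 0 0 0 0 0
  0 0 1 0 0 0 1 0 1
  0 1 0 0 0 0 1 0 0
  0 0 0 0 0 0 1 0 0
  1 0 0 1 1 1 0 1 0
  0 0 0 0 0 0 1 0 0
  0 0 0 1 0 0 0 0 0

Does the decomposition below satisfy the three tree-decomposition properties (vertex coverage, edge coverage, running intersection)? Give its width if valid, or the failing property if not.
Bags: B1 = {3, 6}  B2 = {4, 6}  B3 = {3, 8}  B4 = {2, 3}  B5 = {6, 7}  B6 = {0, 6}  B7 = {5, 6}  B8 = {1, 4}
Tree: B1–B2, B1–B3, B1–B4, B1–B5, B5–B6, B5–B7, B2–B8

Checking the three conditions: (i) the bags cover all of {0, 1, 2, 3, 4, 5, 6, 7, 8}; (ii) for each edge, some bag contains both endpoints; (iii) the bags containing any fixed vertex form a subtree. All hold, so the decomposition is valid with width 2 − 1 = 1.

Yes; width 1.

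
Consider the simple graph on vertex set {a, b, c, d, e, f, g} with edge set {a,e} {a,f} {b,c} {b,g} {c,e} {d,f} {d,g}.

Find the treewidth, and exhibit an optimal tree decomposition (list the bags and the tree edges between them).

Treewidth 2.
One optimal decomposition is:
Bags: B1 = {b, d, g}  B2 = {b, c, d}  B3 = {c, d, e}  B4 = {a, d, e}  B5 = {a, d, f}
Tree: B1–B2, B2–B3, B3–B4, B4–B5

Every bag has size at most 3, so the width is 3 − 1 = 2 and tw(G) ≤ 2. The edges d–g–b–c–e–a–f–d form a cycle, so G is not a tree and its treewidth is at least 2. The upper and lower bounds meet at 2, so that is the treewidth.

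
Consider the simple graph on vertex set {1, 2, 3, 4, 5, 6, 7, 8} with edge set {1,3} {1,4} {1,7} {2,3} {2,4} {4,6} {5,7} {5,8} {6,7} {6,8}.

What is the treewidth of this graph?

A width-2 tree decomposition is:
Bags: B1 = {2, 3, 4}  B2 = {1, 3, 4}  B3 = {1, 4, 6}  B4 = {1, 6, 7}  B5 = {6, 7, 8}  B6 = {5, 7, 8}
Tree: B1–B2, B2–B3, B3–B4, B4–B5, B5–B6
Each bag holds 3 vertices, so the decomposition has width 2, which upper-bounds the treewidth. Since 2–3–1–4–2 is a cycle in G, G is not acyclic. Forests are exactly the graphs of treewidth ≤ 1, so tw(G) ≥ 2. The upper and lower bounds meet at 2, so that is the treewidth.

2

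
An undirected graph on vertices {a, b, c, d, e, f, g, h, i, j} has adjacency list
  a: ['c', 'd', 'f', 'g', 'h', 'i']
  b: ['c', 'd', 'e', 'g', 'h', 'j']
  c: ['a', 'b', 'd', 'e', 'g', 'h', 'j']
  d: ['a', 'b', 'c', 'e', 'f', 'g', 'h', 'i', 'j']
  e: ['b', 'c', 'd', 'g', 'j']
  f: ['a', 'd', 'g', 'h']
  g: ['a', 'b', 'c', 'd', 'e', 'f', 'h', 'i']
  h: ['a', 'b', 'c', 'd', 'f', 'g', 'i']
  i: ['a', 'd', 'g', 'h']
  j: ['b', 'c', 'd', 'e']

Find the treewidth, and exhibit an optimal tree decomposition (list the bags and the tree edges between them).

Treewidth 4.
One optimal decomposition is:
Bags: B1 = {a, c, d, g, h}  B2 = {a, d, f, g, h}  B3 = {a, d, g, h, i}  B4 = {b, c, d, g, h}  B5 = {b, c, d, e, g}  B6 = {b, c, d, e, j}
Tree: B1–B2, B1–B3, B1–B4, B4–B5, B5–B6

Each bag holds 5 vertices, so the decomposition has width 4, which upper-bounds the treewidth. For the lower bound, the 5 vertices {b, c, d, e, g} are pairwise adjacent, and any tree decomposition puts a clique entirely inside one bag — forcing width ≥ 4. Therefore the treewidth is 4.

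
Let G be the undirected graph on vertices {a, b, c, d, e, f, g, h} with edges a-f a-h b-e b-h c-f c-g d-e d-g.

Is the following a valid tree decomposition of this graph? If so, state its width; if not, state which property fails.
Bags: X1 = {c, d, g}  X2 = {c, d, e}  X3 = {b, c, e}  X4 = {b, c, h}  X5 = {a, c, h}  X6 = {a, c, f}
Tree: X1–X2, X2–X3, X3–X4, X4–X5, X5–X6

Yes; width 2.

Vertex coverage: the bags together contain {a, b, c, d, e, f, g, h}, the full vertex set. Edge coverage: each edge of G has both endpoints in at least one bag. Running intersection: for every vertex, the bags containing it form a connected subtree. All three properties hold, so this is a valid tree decomposition of width max|bag| − 1 = 2, and hence tw(G) ≤ 2.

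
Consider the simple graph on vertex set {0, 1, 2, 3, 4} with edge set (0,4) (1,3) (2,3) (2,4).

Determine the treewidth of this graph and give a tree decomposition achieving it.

Treewidth 1.
One optimal decomposition is:
Bags: B1 = {1, 3}  B2 = {2, 3}  B3 = {2, 4}  B4 = {0, 4}
Tree: B1–B2, B2–B3, B3–B4

Each bag holds 2 vertices, so the decomposition has width 1, which upper-bounds the treewidth. G has an edge, so its treewidth is at least 1. Combining the bounds, tw(G) = 1.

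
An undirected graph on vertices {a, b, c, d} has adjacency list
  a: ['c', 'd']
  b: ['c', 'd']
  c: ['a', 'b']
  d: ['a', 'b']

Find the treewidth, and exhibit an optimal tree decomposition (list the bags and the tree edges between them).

Treewidth 2.
One such decomposition:
Bags: B1 = {a, b, c}  B2 = {a, b, d}
Tree: B1–B2

Every bag has size at most 3, so the width is 3 − 1 = 2 and tw(G) ≤ 2. For the lower bound, G contains the cycle b–c–a–d–b, so G is not a forest; only forests have treewidth ≤ 1, hence tw(G) ≥ 2. Combining the bounds, tw(G) = 2.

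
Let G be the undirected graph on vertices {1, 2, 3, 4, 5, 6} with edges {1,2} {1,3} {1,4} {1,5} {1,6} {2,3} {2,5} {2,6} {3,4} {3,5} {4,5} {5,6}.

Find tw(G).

A width-3 tree decomposition is:
Bags: B1 = {1, 3, 4, 5}  B2 = {1, 2, 3, 5}  B3 = {1, 2, 5, 6}
Tree: B1–B2, B2–B3
The largest bag has 4 vertices, giving width 3; this decomposition certifies tw(G) ≤ 3. Conversely, {1, 2, 3, 5} is a clique of size 4, and the vertices of any clique must share a bag in every tree decomposition; so some bag has ≥ 4 vertices and tw(G) ≥ 3. Combining the bounds, tw(G) = 3.

3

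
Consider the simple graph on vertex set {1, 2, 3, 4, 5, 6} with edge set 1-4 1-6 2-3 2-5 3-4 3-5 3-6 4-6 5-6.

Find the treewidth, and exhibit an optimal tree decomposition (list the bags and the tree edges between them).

Treewidth 2.
Bags: B1 = {1, 4, 6}  B2 = {3, 4, 6}  B3 = {3, 5, 6}  B4 = {2, 3, 5}
Tree: B1–B2, B2–B3, B3–B4

The largest bag has 3 vertices, giving width 2; this decomposition certifies tw(G) ≤ 2. For the lower bound, the 3 vertices {1, 4, 6} are pairwise adjacent, and any tree decomposition puts a clique entirely inside one bag — forcing width ≥ 2. Hence tw(G) = 2 exactly.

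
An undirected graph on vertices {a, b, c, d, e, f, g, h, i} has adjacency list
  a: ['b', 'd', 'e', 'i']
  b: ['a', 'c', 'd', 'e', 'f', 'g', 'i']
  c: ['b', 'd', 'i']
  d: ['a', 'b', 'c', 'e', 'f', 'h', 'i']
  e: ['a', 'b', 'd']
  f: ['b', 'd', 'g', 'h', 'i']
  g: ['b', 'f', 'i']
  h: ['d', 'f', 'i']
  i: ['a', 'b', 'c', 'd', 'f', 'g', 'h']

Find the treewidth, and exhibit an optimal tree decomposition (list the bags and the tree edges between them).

Treewidth 3.
Bags: B1 = {a, b, d, i}  B2 = {b, d, f, i}  B3 = {b, c, d, i}  B4 = {d, f, h, i}  B5 = {b, f, g, i}  B6 = {a, b, d, e}
Tree: B1–B2, B2–B3, B2–B4, B2–B5, B1–B6

The largest bag has 4 vertices, giving width 3; this decomposition certifies tw(G) ≤ 3. On the other hand G contains the 4-clique {d, f, h, i}. A clique must lie in a single bag of any decomposition, so no decomposition can have width below 3. Therefore the treewidth is 3.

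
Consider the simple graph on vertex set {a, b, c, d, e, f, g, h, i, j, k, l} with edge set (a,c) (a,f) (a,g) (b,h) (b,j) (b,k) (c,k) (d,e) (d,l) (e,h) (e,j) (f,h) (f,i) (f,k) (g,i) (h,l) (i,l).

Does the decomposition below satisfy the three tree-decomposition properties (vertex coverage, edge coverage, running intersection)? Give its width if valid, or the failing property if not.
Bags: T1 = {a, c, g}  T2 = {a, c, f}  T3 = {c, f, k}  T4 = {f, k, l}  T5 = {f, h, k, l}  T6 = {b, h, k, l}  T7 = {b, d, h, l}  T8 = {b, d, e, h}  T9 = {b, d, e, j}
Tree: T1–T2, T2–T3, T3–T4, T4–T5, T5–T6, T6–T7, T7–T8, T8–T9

A tree decomposition must satisfy three properties: every vertex lies in some bag; for every edge, both endpoints lie together in some bag; and for every vertex, the bags containing it form a connected subtree. Here vertex i appears in no bag, so the decomposition is invalid.

No — vertex i appears in no bag.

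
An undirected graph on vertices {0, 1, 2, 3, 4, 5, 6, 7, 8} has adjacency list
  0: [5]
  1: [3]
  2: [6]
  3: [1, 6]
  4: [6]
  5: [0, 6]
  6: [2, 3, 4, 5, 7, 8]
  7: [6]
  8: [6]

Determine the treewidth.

A width-1 tree decomposition is:
Bags: B1 = {6, 7}  B2 = {3, 6}  B3 = {2, 6}  B4 = {6, 8}  B5 = {5, 6}  B6 = {4, 6}  B7 = {0, 5}  B8 = {1, 3}
Tree: B1–B2, B1–B3, B2–B4, B1–B5, B3–B6, B5–B7, B2–B8
The largest bag has 2 vertices, giving width 1; this decomposition certifies tw(G) ≤ 1. G has an edge, so its treewidth is at least 1. The upper and lower bounds meet at 1, so that is the treewidth.

1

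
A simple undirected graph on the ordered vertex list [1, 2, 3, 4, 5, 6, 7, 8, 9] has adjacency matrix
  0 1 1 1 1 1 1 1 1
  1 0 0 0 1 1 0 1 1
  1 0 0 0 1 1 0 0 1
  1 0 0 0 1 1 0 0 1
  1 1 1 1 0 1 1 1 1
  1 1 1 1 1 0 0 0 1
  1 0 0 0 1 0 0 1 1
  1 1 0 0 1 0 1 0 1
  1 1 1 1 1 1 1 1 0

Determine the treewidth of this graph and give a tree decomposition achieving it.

Treewidth 4.
One such decomposition:
Bags: B1 = {1, 3, 5, 6, 9}  B2 = {1, 2, 5, 6, 9}  B3 = {1, 2, 5, 8, 9}  B4 = {1, 4, 5, 6, 9}  B5 = {1, 5, 7, 8, 9}
Tree: B1–B2, B2–B3, B1–B4, B3–B5

Each bag holds 5 vertices, so the decomposition has width 4, which upper-bounds the treewidth. On the other hand G contains the 5-clique {1, 2, 5, 8, 9}. A clique must lie in a single bag of any decomposition, so no decomposition can have width below 4. Therefore the treewidth is 4.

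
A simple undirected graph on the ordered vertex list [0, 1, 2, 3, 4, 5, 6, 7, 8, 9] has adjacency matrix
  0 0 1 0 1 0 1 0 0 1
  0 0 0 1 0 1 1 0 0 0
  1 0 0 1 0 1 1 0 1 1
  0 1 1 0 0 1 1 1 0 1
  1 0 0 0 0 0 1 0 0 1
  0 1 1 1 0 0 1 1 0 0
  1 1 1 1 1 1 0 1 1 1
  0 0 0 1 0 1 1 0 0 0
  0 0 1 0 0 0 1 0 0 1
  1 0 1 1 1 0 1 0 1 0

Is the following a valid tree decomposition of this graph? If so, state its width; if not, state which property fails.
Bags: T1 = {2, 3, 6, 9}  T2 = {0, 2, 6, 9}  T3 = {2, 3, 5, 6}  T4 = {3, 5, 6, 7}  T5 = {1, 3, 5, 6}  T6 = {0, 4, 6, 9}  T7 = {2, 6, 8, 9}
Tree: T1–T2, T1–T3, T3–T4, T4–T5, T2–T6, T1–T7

Vertex coverage: the bags together contain {0, 1, 2, 3, 4, 5, 6, 7, 8, 9}, the full vertex set. Edge coverage: each edge of G has both endpoints in at least one bag. Running intersection: for every vertex, the bags containing it form a connected subtree. All three properties hold, so this is a valid tree decomposition of width max|bag| − 1 = 3, and hence tw(G) ≤ 3.

Yes; width 3.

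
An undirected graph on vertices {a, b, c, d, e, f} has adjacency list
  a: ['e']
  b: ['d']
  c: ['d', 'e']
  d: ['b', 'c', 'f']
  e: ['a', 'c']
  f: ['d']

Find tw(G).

1

A width-1 tree decomposition is:
Bags: B1 = {c, d}  B2 = {d, f}  B3 = {c, e}  B4 = {b, d}  B5 = {a, e}
Tree: B1–B2, B1–B3, B2–B4, B3–B5
The largest bag has 2 vertices, giving width 1; this decomposition certifies tw(G) ≤ 1. G has an edge, so its treewidth is at least 1. Therefore the treewidth is 1.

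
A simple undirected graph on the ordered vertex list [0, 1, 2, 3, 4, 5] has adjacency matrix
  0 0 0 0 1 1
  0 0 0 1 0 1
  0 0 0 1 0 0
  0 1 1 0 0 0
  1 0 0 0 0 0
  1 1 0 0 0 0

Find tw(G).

A width-1 tree decomposition is:
Bags: B1 = {0, 5}  B2 = {1, 5}  B3 = {1, 3}  B4 = {2, 3}  B5 = {0, 4}
Tree: B1–B2, B2–B3, B3–B4, B1–B5
The largest bag has 2 vertices, giving width 1; this decomposition certifies tw(G) ≤ 1. Since G has at least one edge (e.g. 5–0), it is not an edgeless graph, so tw(G) ≥ 1. The upper and lower bounds meet at 1, so that is the treewidth.

1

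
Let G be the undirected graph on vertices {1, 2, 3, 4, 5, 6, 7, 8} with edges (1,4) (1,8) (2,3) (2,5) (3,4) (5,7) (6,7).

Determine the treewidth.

A width-1 tree decomposition is:
Bags: B1 = {6, 7}  B2 = {5, 7}  B3 = {2, 5}  B4 = {2, 3}  B5 = {3, 4}  B6 = {1, 4}  B7 = {1, 8}
Tree: B1–B2, B2–B3, B3–B4, B4–B5, B5–B6, B6–B7
Each bag holds 2 vertices, so the decomposition has width 1, which upper-bounds the treewidth. Any graph with an edge has treewidth ≥ 1, and G has the edge 6–7. Combining the bounds, tw(G) = 1.

1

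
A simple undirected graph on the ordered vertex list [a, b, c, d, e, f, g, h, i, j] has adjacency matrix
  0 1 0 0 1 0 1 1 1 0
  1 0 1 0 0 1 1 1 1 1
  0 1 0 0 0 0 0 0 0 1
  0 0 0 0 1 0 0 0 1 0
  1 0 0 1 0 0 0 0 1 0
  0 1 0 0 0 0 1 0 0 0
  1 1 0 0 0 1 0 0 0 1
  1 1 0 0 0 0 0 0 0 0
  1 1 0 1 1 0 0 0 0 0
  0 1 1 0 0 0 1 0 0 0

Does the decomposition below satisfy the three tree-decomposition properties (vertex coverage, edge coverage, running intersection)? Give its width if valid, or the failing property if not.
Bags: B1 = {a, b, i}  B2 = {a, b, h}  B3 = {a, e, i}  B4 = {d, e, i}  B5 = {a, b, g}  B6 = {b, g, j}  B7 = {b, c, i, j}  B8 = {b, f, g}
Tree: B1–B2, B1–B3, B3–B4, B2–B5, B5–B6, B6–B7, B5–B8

A tree decomposition must satisfy three properties: every vertex lies in some bag; for every edge, both endpoints lie together in some bag; and for every vertex, the bags containing it form a connected subtree. Here bags containing vertex i are not connected in the tree, so the decomposition is invalid.

No — bags containing vertex i are not connected in the tree.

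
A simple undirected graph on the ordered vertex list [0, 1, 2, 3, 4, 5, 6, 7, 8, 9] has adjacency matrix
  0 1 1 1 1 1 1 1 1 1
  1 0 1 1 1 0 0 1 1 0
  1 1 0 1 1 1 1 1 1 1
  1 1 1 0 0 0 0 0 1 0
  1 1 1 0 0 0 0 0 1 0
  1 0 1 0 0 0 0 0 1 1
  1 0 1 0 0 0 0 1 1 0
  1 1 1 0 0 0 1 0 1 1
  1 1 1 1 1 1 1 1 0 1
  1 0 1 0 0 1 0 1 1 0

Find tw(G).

4

A width-4 tree decomposition is:
Bags: B1 = {0, 2, 6, 7, 8}  B2 = {0, 1, 2, 7, 8}  B3 = {0, 2, 7, 8, 9}  B4 = {0, 2, 5, 8, 9}  B5 = {0, 1, 2, 4, 8}  B6 = {0, 1, 2, 3, 8}
Tree: B1–B2, B2–B3, B3–B4, B2–B5, B5–B6
The largest bag has 5 vertices, giving width 4; this decomposition certifies tw(G) ≤ 4. For the lower bound, the 5 vertices {0, 1, 2, 3, 8} are pairwise adjacent, and any tree decomposition puts a clique entirely inside one bag — forcing width ≥ 4. Combining the bounds, tw(G) = 4.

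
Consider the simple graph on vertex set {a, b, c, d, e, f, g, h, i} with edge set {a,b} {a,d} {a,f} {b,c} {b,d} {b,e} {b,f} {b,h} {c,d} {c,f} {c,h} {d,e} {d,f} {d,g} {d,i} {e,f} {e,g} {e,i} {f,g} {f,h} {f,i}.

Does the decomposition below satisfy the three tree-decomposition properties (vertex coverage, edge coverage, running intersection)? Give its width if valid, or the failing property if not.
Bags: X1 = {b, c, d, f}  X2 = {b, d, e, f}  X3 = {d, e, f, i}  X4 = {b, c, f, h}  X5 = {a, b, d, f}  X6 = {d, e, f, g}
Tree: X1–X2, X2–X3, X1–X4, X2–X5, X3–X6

Yes; width 3.

Checking the three conditions: (i) the bags cover all of {a, b, c, d, e, f, g, h, i}; (ii) for each edge, some bag contains both endpoints; (iii) the bags containing any fixed vertex form a subtree. All hold, so the decomposition is valid with width 4 − 1 = 3.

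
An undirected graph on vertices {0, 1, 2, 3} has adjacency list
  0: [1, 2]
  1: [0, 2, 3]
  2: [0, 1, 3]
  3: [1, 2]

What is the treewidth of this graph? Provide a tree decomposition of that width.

Treewidth 2.
One optimal decomposition is:
Bags: B1 = {0, 1, 2}  B2 = {1, 2, 3}
Tree: B1–B2

Each bag holds 3 vertices, so the decomposition has width 2, which upper-bounds the treewidth. Conversely, {0, 1, 2} is a clique of size 3, and the vertices of any clique must share a bag in every tree decomposition; so some bag has ≥ 3 vertices and tw(G) ≥ 2. Therefore the treewidth is 2.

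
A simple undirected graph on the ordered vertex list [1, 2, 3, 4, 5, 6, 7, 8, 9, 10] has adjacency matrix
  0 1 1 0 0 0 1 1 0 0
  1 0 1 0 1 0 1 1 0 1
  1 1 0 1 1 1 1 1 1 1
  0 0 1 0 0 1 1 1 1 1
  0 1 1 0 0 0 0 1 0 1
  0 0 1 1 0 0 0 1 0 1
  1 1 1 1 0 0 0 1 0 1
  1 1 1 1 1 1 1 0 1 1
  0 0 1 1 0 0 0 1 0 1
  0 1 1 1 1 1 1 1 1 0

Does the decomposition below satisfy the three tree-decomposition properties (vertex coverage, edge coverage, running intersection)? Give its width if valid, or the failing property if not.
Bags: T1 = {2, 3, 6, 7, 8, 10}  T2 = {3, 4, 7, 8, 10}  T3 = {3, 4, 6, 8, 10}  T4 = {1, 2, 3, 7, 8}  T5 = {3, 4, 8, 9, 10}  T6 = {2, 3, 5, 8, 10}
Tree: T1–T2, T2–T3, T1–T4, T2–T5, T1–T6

No — bags containing vertex 6 are not connected in the tree.

A tree decomposition must satisfy three properties: every vertex lies in some bag; for every edge, both endpoints lie together in some bag; and for every vertex, the bags containing it form a connected subtree. Here bags containing vertex 6 are not connected in the tree, so the decomposition is invalid.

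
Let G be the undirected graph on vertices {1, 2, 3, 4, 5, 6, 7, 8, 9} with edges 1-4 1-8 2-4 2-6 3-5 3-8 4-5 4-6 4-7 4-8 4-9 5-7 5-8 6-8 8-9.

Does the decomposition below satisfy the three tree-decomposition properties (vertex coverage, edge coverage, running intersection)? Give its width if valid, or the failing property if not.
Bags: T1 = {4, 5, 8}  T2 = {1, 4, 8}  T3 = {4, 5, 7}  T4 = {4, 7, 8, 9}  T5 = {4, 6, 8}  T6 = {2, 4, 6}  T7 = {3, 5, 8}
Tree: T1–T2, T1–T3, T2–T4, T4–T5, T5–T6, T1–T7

No — bags containing vertex 7 are not connected in the tree.

A tree decomposition must satisfy three properties: every vertex lies in some bag; for every edge, both endpoints lie together in some bag; and for every vertex, the bags containing it form a connected subtree. Here bags containing vertex 7 are not connected in the tree, so the decomposition is invalid.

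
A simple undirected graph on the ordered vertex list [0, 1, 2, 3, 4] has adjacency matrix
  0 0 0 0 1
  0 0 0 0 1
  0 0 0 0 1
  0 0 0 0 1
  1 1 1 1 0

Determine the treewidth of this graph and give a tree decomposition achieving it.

Treewidth 1.
Bags: B1 = {2, 4}  B2 = {3, 4}  B3 = {1, 4}  B4 = {0, 4}
Tree: B1–B2, B1–B3, B1–B4

Every bag has size at most 2, so the width is 2 − 1 = 1 and tw(G) ≤ 1. G has an edge, so its treewidth is at least 1. The upper and lower bounds meet at 1, so that is the treewidth.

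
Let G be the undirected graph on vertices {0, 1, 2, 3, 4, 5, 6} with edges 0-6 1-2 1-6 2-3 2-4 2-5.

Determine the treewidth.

A width-1 tree decomposition is:
Bags: B1 = {1, 6}  B2 = {1, 2}  B3 = {0, 6}  B4 = {2, 3}  B5 = {2, 4}  B6 = {2, 5}
Tree: B1–B2, B1–B3, B2–B4, B2–B5, B5–B6
Every bag has size at most 2, so the width is 2 − 1 = 1 and tw(G) ≤ 1. G has an edge, so its treewidth is at least 1. The upper and lower bounds meet at 1, so that is the treewidth.

1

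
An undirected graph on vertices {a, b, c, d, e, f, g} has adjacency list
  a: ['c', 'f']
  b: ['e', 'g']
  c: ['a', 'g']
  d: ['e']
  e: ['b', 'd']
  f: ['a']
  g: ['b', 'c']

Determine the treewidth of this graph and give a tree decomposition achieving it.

Every bag has size at most 2, so the width is 2 − 1 = 1 and tw(G) ≤ 1. G has an edge, so its treewidth is at least 1. Therefore the treewidth is 1.

Treewidth 1.
One optimal decomposition is:
Bags: B1 = {d, e}  B2 = {b, e}  B3 = {b, g}  B4 = {c, g}  B5 = {a, c}  B6 = {a, f}
Tree: B1–B2, B2–B3, B3–B4, B4–B5, B5–B6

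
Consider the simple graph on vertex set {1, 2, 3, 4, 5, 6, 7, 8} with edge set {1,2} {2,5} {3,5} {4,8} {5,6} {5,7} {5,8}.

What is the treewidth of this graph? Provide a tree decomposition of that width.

Treewidth 1.
One optimal decomposition is:
Bags: B1 = {5, 7}  B2 = {5, 6}  B3 = {5, 8}  B4 = {3, 5}  B5 = {2, 5}  B6 = {4, 8}  B7 = {1, 2}
Tree: B1–B2, B2–B3, B3–B4, B3–B5, B3–B6, B5–B7

Every bag has size at most 2, so the width is 2 − 1 = 1 and tw(G) ≤ 1. Since G has at least one edge (e.g. 5–7), it is not an edgeless graph, so tw(G) ≥ 1. Therefore the treewidth is 1.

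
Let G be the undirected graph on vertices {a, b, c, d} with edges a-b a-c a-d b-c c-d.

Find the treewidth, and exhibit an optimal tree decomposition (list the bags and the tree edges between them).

Treewidth 2.
One such decomposition:
Bags: B1 = {a, b, c}  B2 = {a, c, d}
Tree: B1–B2

Every bag has size at most 3, so the width is 3 − 1 = 2 and tw(G) ≤ 2. Conversely, {a, c, d} is a clique of size 3, and the vertices of any clique must share a bag in every tree decomposition; so some bag has ≥ 3 vertices and tw(G) ≥ 2. The upper and lower bounds meet at 2, so that is the treewidth.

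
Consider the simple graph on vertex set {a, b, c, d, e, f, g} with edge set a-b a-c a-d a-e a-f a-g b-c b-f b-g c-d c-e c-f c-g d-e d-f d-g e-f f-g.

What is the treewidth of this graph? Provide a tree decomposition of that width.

Each bag holds 5 vertices, so the decomposition has width 4, which upper-bounds the treewidth. On the other hand G contains the 5-clique {a, c, d, f, g}. A clique must lie in a single bag of any decomposition, so no decomposition can have width below 4. The upper and lower bounds meet at 4, so that is the treewidth.

Treewidth 4.
One such decomposition:
Bags: B1 = {a, b, c, f, g}  B2 = {a, c, d, f, g}  B3 = {a, c, d, e, f}
Tree: B1–B2, B2–B3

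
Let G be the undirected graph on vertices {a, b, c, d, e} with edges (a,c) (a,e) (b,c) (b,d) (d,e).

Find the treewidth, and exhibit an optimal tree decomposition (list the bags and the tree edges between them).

Each bag holds 3 vertices, so the decomposition has width 2, which upper-bounds the treewidth. Since b–c–a–e–d–b is a cycle in G, G is not acyclic. Forests are exactly the graphs of treewidth ≤ 1, so tw(G) ≥ 2. Hence tw(G) = 2 exactly.

Treewidth 2.
Bags: B1 = {a, b, c}  B2 = {a, b, e}  B3 = {b, d, e}
Tree: B1–B2, B2–B3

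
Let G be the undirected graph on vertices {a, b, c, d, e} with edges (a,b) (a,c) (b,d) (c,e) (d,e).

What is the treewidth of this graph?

2

A width-2 tree decomposition is:
Bags: B1 = {a, c, e}  B2 = {a, b, e}  B3 = {b, d, e}
Tree: B1–B2, B2–B3
Every bag has size at most 3, so the width is 3 − 1 = 2 and tw(G) ≤ 2. The edges e–c–a–b–d–e form a cycle, so G is not a tree and its treewidth is at least 2. Therefore the treewidth is 2.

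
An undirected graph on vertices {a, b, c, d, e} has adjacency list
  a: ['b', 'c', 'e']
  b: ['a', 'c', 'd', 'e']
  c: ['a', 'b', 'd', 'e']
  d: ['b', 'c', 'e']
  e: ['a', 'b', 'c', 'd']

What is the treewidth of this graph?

A width-3 tree decomposition is:
Bags: B1 = {b, c, d, e}  B2 = {a, b, c, e}
Tree: B1–B2
Each bag holds 4 vertices, so the decomposition has width 3, which upper-bounds the treewidth. On the other hand G contains the 4-clique {b, c, d, e}. A clique must lie in a single bag of any decomposition, so no decomposition can have width below 3. Hence tw(G) = 3 exactly.

3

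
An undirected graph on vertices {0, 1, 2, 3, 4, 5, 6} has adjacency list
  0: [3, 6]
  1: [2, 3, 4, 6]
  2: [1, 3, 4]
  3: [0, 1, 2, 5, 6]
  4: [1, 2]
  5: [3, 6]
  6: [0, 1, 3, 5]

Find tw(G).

A width-2 tree decomposition is:
Bags: B1 = {1, 2, 3}  B2 = {1, 3, 6}  B3 = {0, 3, 6}  B4 = {1, 2, 4}  B5 = {3, 5, 6}
Tree: B1–B2, B2–B3, B1–B4, B3–B5
Each bag holds 3 vertices, so the decomposition has width 2, which upper-bounds the treewidth. For the lower bound, the 3 vertices {1, 2, 3} are pairwise adjacent, and any tree decomposition puts a clique entirely inside one bag — forcing width ≥ 2. Therefore the treewidth is 2.

2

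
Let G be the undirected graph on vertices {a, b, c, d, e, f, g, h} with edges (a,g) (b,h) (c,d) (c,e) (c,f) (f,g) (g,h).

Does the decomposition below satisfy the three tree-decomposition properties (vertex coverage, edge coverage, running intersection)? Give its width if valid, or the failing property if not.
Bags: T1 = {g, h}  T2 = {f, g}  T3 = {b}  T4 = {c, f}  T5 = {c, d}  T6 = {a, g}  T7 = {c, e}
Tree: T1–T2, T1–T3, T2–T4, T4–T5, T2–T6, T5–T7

A tree decomposition must satisfy three properties: every vertex lies in some bag; for every edge, both endpoints lie together in some bag; and for every vertex, the bags containing it form a connected subtree. Here edge (h,b) lies in no bag, so the decomposition is invalid.

No — edge (h,b) lies in no bag.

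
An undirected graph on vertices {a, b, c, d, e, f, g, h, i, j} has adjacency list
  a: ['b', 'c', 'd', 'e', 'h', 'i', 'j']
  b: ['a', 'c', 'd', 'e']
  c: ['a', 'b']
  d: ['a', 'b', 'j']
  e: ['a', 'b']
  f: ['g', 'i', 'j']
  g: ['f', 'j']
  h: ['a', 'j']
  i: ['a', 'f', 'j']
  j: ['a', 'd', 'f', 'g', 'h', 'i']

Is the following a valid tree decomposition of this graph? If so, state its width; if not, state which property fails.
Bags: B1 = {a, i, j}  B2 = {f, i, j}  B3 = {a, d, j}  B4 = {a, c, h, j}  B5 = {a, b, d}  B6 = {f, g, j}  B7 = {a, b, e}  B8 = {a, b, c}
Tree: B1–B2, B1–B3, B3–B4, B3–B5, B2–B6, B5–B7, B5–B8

No — bags containing vertex c are not connected in the tree.

A tree decomposition must satisfy three properties: every vertex lies in some bag; for every edge, both endpoints lie together in some bag; and for every vertex, the bags containing it form a connected subtree. Here bags containing vertex c are not connected in the tree, so the decomposition is invalid.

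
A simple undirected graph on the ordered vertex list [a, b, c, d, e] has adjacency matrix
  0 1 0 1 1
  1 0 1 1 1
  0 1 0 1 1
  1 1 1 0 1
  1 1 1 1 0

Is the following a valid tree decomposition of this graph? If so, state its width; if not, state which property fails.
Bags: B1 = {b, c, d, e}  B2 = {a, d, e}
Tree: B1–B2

A tree decomposition must satisfy three properties: every vertex lies in some bag; for every edge, both endpoints lie together in some bag; and for every vertex, the bags containing it form a connected subtree. Here edge (b,a) lies in no bag, so the decomposition is invalid.

No — edge (b,a) lies in no bag.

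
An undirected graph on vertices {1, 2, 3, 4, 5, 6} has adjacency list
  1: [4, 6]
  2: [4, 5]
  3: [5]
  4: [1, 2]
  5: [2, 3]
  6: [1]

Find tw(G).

A width-1 tree decomposition is:
Bags: B1 = {1, 6}  B2 = {1, 4}  B3 = {2, 4}  B4 = {2, 5}  B5 = {3, 5}
Tree: B1–B2, B2–B3, B3–B4, B4–B5
The largest bag has 2 vertices, giving width 1; this decomposition certifies tw(G) ≤ 1. Any graph with an edge has treewidth ≥ 1, and G has the edge 6–1. Hence tw(G) = 1 exactly.

1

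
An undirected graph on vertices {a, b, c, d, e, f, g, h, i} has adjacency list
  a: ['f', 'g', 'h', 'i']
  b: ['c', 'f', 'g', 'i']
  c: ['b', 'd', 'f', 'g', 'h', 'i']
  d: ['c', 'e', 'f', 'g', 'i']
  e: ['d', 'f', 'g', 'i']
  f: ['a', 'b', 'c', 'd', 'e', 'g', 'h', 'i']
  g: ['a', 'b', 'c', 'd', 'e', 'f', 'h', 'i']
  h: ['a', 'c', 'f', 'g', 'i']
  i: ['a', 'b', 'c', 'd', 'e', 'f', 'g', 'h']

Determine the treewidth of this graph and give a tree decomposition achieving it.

Every bag has size at most 5, so the width is 5 − 1 = 4 and tw(G) ≤ 4. Conversely, {d, e, f, g, i} is a clique of size 5, and the vertices of any clique must share a bag in every tree decomposition; so some bag has ≥ 5 vertices and tw(G) ≥ 4. Combining the bounds, tw(G) = 4.

Treewidth 4.
One optimal decomposition is:
Bags: B1 = {c, f, g, h, i}  B2 = {a, f, g, h, i}  B3 = {c, d, f, g, i}  B4 = {d, e, f, g, i}  B5 = {b, c, f, g, i}
Tree: B1–B2, B1–B3, B3–B4, B1–B5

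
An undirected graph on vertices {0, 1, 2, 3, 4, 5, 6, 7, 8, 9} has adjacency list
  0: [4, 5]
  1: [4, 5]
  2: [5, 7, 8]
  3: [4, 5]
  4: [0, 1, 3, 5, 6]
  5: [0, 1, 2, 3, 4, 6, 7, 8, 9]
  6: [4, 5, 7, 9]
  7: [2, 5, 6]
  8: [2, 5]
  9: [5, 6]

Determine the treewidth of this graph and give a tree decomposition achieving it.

Treewidth 2.
Bags: B1 = {5, 6, 7}  B2 = {4, 5, 6}  B3 = {0, 4, 5}  B4 = {3, 4, 5}  B5 = {1, 4, 5}  B6 = {5, 6, 9}  B7 = {2, 5, 7}  B8 = {2, 5, 8}
Tree: B1–B2, B2–B3, B3–B4, B3–B5, B2–B6, B1–B7, B7–B8

Every bag has size at most 3, so the width is 3 − 1 = 2 and tw(G) ≤ 2. For the lower bound, the 3 vertices {2, 5, 8} are pairwise adjacent, and any tree decomposition puts a clique entirely inside one bag — forcing width ≥ 2. Therefore the treewidth is 2.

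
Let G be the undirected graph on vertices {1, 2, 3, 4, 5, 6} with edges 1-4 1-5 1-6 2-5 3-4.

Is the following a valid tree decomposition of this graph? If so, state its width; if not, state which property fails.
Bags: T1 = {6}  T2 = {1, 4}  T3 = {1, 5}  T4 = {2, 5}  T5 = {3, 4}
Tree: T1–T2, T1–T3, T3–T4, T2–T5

No — edge (1,6) lies in no bag.

A tree decomposition must satisfy three properties: every vertex lies in some bag; for every edge, both endpoints lie together in some bag; and for every vertex, the bags containing it form a connected subtree. Here edge (1,6) lies in no bag, so the decomposition is invalid.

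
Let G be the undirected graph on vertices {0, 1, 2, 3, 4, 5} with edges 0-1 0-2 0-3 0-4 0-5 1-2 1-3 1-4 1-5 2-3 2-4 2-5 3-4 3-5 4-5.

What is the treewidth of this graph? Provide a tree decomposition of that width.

With just one bag of size 6, the width is 6 − 1 = 5, so tw(G) ≤ 5. Conversely, {0, 1, 2, 3, 4, 5} is a clique of size 6, and the vertices of any clique must share a bag in every tree decomposition; so some bag has ≥ 6 vertices and tw(G) ≥ 5. Hence tw(G) = 5 exactly.

Treewidth 5.
Bags: B1 = {0, 1, 2, 3, 4, 5}
Tree: (single bag)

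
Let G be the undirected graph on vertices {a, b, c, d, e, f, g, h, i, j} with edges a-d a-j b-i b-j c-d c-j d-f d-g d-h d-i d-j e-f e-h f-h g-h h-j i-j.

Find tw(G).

A width-2 tree decomposition is:
Bags: B1 = {d, h, j}  B2 = {d, i, j}  B3 = {d, g, h}  B4 = {d, f, h}  B5 = {c, d, j}  B6 = {b, i, j}  B7 = {a, d, j}  B8 = {e, f, h}
Tree: B1–B2, B1–B3, B1–B4, B2–B5, B2–B6, B1–B7, B4–B8
The largest bag has 3 vertices, giving width 2; this decomposition certifies tw(G) ≤ 2. For the lower bound, the 3 vertices {d, g, h} are pairwise adjacent, and any tree decomposition puts a clique entirely inside one bag — forcing width ≥ 2. Therefore the treewidth is 2.

2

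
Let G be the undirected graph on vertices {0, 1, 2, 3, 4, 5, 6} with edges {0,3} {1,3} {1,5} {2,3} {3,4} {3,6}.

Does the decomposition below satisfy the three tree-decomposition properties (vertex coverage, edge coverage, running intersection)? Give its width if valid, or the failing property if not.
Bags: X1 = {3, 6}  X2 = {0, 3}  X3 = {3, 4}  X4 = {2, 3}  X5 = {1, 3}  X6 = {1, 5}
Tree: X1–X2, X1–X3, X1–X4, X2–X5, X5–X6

Every vertex of G appears in some bag (union = {0, 1, 2, 3, 4, 5, 6}); every edge is covered by a bag; and for each vertex v the set of bags containing v is connected in the bag tree. The decomposition is therefore valid. The largest bag has 2 vertices, so the width is 1.

Yes; width 1.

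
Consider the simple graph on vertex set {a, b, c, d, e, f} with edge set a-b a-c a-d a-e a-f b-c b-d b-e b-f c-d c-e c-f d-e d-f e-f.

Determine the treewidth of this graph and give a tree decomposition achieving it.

Treewidth 5.
One optimal decomposition is:
Bags: B1 = {a, b, c, d, e, f}
Tree: (single bag)

A single bag containing all 6 vertices is trivially a valid decomposition of width 5. On the other hand G contains the 6-clique {a, b, c, d, e, f}. A clique must lie in a single bag of any decomposition, so no decomposition can have width below 5. Hence tw(G) = 5 exactly.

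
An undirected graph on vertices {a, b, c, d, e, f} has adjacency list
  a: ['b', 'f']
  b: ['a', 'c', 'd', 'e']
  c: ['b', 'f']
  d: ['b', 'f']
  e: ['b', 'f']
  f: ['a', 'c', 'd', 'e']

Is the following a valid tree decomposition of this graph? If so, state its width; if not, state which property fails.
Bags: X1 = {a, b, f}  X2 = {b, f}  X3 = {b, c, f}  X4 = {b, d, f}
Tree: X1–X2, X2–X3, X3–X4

No — vertex e appears in no bag.

A tree decomposition must satisfy three properties: every vertex lies in some bag; for every edge, both endpoints lie together in some bag; and for every vertex, the bags containing it form a connected subtree. Here vertex e appears in no bag, so the decomposition is invalid.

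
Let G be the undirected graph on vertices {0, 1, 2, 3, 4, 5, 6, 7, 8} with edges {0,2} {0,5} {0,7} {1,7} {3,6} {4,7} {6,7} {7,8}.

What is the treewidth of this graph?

1

A width-1 tree decomposition is:
Bags: B1 = {0, 5}  B2 = {0, 7}  B3 = {6, 7}  B4 = {0, 2}  B5 = {4, 7}  B6 = {7, 8}  B7 = {3, 6}  B8 = {1, 7}
Tree: B1–B2, B2–B3, B2–B4, B2–B5, B5–B6, B3–B7, B5–B8
The largest bag has 2 vertices, giving width 1; this decomposition certifies tw(G) ≤ 1. G has an edge, so its treewidth is at least 1. The upper and lower bounds meet at 1, so that is the treewidth.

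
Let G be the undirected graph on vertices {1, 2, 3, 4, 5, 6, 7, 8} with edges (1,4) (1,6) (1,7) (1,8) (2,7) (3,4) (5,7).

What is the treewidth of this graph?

1

A width-1 tree decomposition is:
Bags: B1 = {1, 8}  B2 = {1, 7}  B3 = {1, 4}  B4 = {2, 7}  B5 = {1, 6}  B6 = {5, 7}  B7 = {3, 4}
Tree: B1–B2, B2–B3, B2–B4, B3–B5, B2–B6, B3–B7
Every bag has size at most 2, so the width is 2 − 1 = 1 and tw(G) ≤ 1. Since G has at least one edge (e.g. 8–1), it is not an edgeless graph, so tw(G) ≥ 1. Therefore the treewidth is 1.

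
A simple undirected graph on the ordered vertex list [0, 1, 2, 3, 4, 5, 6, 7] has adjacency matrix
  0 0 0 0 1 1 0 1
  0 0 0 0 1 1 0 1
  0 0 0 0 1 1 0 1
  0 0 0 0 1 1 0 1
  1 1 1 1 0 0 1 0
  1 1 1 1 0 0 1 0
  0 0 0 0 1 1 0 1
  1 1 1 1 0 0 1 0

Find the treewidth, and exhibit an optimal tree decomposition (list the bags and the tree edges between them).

Treewidth 3.
One such decomposition:
Bags: B1 = {4, 5, 6, 7}  B2 = {2, 4, 5, 7}  B3 = {0, 4, 5, 7}  B4 = {1, 4, 5, 7}  B5 = {3, 4, 5, 7}
Tree: B1–B2, B2–B3, B3–B4, B4–B5

Every bag has size at most 4, so the width is 4 − 1 = 3 and tw(G) ≤ 3. For the lower bound: the 4 vertex sets {4,6}, {2,5}, {7}, {0} are disjoint, each induces a connected subgraph, and every pair is joined by at least one edge of G. Contracting each set to a single vertex therefore yields K_{4} as a minor, and since treewidth is minor-monotone, tw(G) ≥ tw(K_{4}) = 3. Combining the bounds, tw(G) = 3.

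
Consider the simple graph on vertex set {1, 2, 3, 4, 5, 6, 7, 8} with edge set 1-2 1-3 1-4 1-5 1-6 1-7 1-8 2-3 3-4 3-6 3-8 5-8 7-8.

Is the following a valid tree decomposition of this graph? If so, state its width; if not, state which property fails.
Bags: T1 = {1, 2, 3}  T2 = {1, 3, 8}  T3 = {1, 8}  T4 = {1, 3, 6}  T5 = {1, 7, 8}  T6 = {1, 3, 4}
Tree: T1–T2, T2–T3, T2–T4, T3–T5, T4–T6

A tree decomposition must satisfy three properties: every vertex lies in some bag; for every edge, both endpoints lie together in some bag; and for every vertex, the bags containing it form a connected subtree. Here vertex 5 appears in no bag, so the decomposition is invalid.

No — vertex 5 appears in no bag.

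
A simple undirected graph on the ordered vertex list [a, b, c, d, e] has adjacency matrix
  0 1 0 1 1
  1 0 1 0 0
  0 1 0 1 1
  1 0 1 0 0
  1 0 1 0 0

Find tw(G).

2

A width-2 tree decomposition is:
Bags: B1 = {a, c, e}  B2 = {a, b, c}  B3 = {a, c, d}
Tree: B1–B2, B2–B3
Each bag holds 3 vertices, so the decomposition has width 2, which upper-bounds the treewidth. Since e–a–b–c–e is a cycle in G, G is not acyclic. Forests are exactly the graphs of treewidth ≤ 1, so tw(G) ≥ 2. Hence tw(G) = 2 exactly.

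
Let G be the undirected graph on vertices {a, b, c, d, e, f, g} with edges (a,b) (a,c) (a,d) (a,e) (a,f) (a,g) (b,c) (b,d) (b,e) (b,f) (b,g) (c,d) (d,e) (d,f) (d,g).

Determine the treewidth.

3

A width-3 tree decomposition is:
Bags: B1 = {a, b, d, g}  B2 = {a, b, c, d}  B3 = {a, b, d, f}  B4 = {a, b, d, e}
Tree: B1–B2, B2–B3, B3–B4
The largest bag has 4 vertices, giving width 3; this decomposition certifies tw(G) ≤ 3. On the other hand G contains the 4-clique {a, b, d, g}. A clique must lie in a single bag of any decomposition, so no decomposition can have width below 3. The upper and lower bounds meet at 3, so that is the treewidth.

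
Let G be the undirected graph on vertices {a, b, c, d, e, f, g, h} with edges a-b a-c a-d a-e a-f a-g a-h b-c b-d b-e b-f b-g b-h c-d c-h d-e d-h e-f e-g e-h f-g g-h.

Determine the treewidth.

4

A width-4 tree decomposition is:
Bags: B1 = {a, b, e, g, h}  B2 = {a, b, e, f, g}  B3 = {a, b, d, e, h}  B4 = {a, b, c, d, h}
Tree: B1–B2, B1–B3, B3–B4
Every bag has size at most 5, so the width is 5 − 1 = 4 and tw(G) ≤ 4. Conversely, {a, b, d, e, h} is a clique of size 5, and the vertices of any clique must share a bag in every tree decomposition; so some bag has ≥ 5 vertices and tw(G) ≥ 4. Hence tw(G) = 4 exactly.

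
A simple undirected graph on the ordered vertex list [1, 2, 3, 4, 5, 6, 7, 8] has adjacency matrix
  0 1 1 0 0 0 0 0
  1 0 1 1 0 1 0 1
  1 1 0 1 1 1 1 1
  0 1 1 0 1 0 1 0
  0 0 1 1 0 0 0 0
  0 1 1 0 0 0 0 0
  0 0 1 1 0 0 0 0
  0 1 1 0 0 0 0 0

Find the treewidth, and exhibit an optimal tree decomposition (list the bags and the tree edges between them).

Every bag has size at most 3, so the width is 3 − 1 = 2 and tw(G) ≤ 2. For the lower bound, the 3 vertices {2, 3, 8} are pairwise adjacent, and any tree decomposition puts a clique entirely inside one bag — forcing width ≥ 2. Therefore the treewidth is 2.

Treewidth 2.
Bags: B1 = {3, 4, 7}  B2 = {2, 3, 4}  B3 = {1, 2, 3}  B4 = {2, 3, 6}  B5 = {2, 3, 8}  B6 = {3, 4, 5}
Tree: B1–B2, B2–B3, B2–B4, B2–B5, B1–B6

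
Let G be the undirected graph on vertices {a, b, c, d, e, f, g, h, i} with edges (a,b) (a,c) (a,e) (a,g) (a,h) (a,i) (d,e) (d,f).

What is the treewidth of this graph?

A width-1 tree decomposition is:
Bags: B1 = {a, i}  B2 = {a, c}  B3 = {a, e}  B4 = {a, b}  B5 = {a, h}  B6 = {a, g}  B7 = {d, e}  B8 = {d, f}
Tree: B1–B2, B1–B3, B3–B4, B2–B5, B2–B6, B3–B7, B7–B8
Each bag holds 2 vertices, so the decomposition has width 1, which upper-bounds the treewidth. Since G has at least one edge (e.g. i–a), it is not an edgeless graph, so tw(G) ≥ 1. The upper and lower bounds meet at 1, so that is the treewidth.

1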